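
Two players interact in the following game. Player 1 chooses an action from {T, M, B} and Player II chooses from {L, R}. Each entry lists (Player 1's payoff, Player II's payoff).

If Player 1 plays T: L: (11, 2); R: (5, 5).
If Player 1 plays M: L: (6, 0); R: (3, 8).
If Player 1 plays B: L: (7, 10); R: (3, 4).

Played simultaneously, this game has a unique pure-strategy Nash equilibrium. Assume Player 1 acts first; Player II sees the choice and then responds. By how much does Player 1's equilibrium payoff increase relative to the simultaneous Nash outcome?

Player II best-responds to each possible Player 1 move:
- T: BR = R, leader payoff 5.
- M: BR = R, leader payoff 3.
- B: BR = L, leader payoff 7.
Player 1's induced payoffs are 5, 3, 7, so Player 1 commits to B. Subgame-perfect outcome: (B, L) with payoffs (7, 10).
For the simultaneous game, intersect best replies.
Player 1's best replies: L→T; R→T.
Player II's best replies: T→R; M→R; B→L.
Only (T, R) has each player best-responding; Nash payoffs (5, 5).
Player 1's commitment gain: 7 − 5 = 2.

2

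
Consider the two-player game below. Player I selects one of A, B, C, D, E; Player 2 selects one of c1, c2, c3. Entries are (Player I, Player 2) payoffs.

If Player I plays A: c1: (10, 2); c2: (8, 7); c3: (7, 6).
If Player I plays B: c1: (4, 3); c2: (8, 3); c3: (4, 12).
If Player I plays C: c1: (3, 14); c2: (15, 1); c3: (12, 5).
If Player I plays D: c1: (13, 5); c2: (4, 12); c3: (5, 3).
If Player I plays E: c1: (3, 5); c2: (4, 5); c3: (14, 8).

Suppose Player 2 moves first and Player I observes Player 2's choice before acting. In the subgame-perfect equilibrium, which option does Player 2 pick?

c3

Solve by backward induction (Player 2 leads).
- c1: Player I compares 10, 4, 3, 13, 3 and picks D; Player 2 would get 5.
- c2: Player I compares 8, 8, 15, 4, 4 and picks C; Player 2 would get 1.
- c3: Player I compares 7, 4, 12, 5, 14 and picks E; Player 2 would get 8.
Player 2's induced payoffs are 5, 1, 8, so Player 2 commits to c3. Subgame-perfect outcome: (E, c3) with payoffs (14, 8).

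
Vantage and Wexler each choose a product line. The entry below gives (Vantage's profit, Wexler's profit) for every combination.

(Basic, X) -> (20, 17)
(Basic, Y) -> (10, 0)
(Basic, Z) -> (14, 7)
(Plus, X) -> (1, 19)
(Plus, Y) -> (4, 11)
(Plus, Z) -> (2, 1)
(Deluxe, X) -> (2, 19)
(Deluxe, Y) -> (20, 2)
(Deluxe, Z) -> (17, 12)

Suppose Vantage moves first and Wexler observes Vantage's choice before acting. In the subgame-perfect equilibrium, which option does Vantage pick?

Backward induction with Vantage moving first.
- Basic: Wexler compares 17, 0, 7 and picks X; Vantage would get 20.
- Plus: Wexler compares 19, 11, 1 and picks X; Vantage would get 1.
- Deluxe: Wexler compares 19, 2, 12 and picks X; Vantage would get 2.
Among 20, 1, 2, the best is 20 at Basic. Subgame-perfect outcome: (Basic, X) with payoffs (20, 17).

Basic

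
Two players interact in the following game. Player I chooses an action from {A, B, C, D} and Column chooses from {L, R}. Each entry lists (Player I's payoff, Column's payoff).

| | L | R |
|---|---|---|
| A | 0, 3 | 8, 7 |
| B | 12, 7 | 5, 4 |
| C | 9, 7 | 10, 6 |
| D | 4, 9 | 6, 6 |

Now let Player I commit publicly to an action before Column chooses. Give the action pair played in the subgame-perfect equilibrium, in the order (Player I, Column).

Backward induction with Player I moving first.
- A: BR = R, leader payoff 8.
- B: BR = L, leader payoff 12.
- C: BR = L, leader payoff 9.
- D: BR = L, leader payoff 4.
Among 8, 12, 9, 4, the best is 12 at B. Subgame-perfect outcome: (B, L) with payoffs (12, 7).

(B, L)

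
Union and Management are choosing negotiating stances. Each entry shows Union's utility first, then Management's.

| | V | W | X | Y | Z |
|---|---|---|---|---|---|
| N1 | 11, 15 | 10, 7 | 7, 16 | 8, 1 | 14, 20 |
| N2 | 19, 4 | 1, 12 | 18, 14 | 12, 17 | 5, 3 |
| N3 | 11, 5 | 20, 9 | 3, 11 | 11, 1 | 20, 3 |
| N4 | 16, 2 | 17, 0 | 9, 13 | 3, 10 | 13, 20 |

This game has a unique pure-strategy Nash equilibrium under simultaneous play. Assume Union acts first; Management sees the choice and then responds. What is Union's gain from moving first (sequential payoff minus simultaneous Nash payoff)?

2

Backward induction with Union moving first.
- N1: BR = Z, leader payoff 14.
- N2: BR = Y, leader payoff 12.
- N3: BR = X, leader payoff 3.
- N4: BR = Z, leader payoff 13.
Maximizing over 14, 12, 3, 13, Union chooses N1. Subgame-perfect outcome: (N1, Z) with payoffs (14, 20).
Now find the simultaneous Nash equilibrium.
Union's best replies: V→N2; W→N3; X→N2; Y→N2; Z→N3.
Management's best replies: N1→Z; N2→Y; N3→X; N4→Z.
Only (N2, Y) has each player best-responding; Nash payoffs (12, 17).
Union's commitment gain: 14 − 12 = 2.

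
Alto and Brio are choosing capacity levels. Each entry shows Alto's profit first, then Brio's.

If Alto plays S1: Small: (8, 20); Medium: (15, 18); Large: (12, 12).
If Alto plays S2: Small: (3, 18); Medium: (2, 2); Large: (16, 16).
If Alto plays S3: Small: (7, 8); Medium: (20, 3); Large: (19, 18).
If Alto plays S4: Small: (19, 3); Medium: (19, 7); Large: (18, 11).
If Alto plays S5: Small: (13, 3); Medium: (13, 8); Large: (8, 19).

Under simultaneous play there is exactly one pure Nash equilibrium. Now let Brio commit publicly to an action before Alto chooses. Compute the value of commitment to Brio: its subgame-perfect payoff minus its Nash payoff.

Alto best-responds to each possible Brio move:
- Small: Alto compares 8, 3, 7, 19, 13 and picks S4; Brio would get 3.
- Medium: Alto compares 15, 2, 20, 19, 13 and picks S3; Brio would get 3.
- Large: Alto compares 12, 16, 19, 18, 8 and picks S3; Brio would get 18.
Brio's induced payoffs are 3, 3, 18, so Brio commits to Large. Subgame-perfect outcome: (S3, Large) with payoffs (19, 18).
Now find the simultaneous Nash equilibrium.
Alto's best replies: Small→S4; Medium→S3; Large→S3.
Brio's best replies: S1→Small; S2→Small; S3→Large; S4→Large; S5→Large.
Only (S3, Large) has each player best-responding; Nash payoffs (19, 18).
Brio's commitment gain: 18 − 18 = 0.

0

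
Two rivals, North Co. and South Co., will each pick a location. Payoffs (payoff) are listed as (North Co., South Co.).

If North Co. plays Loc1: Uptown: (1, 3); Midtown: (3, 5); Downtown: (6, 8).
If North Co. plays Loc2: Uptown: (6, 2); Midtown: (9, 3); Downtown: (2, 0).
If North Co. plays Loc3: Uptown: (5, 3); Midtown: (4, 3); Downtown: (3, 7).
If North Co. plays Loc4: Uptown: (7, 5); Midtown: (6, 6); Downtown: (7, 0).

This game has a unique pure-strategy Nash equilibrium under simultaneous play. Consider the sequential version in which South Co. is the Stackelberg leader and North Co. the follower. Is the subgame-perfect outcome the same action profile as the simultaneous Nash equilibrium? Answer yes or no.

Solve by backward induction (South Co. leads).
- Uptown: BR = Loc4, leader payoff 5.
- Midtown: BR = Loc2, leader payoff 3.
- Downtown: BR = Loc4, leader payoff 0.
Maximizing over 5, 3, 0, South Co. chooses Uptown. Subgame-perfect outcome: (Loc4, Uptown) with payoffs (7, 5).
Under simultaneous play:
North Co.'s best replies: Uptown→Loc4; Midtown→Loc2; Downtown→Loc4.
South Co.'s best replies: Loc1→Downtown; Loc2→Midtown; Loc3→Downtown; Loc4→Midtown.
Only (Loc2, Midtown) has each player best-responding; Nash payoffs (9, 3).
Sequential outcome (Loc4, Uptown) differs from the Nash profile (Loc2, Midtown).

no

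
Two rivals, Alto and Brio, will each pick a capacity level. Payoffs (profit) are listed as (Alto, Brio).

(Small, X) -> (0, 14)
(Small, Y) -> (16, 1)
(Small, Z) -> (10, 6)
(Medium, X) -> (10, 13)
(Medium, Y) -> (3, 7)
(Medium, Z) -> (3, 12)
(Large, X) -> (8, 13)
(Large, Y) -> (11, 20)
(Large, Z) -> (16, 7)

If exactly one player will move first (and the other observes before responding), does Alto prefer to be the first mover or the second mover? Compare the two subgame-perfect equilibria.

If Alto leads: Brio's best replies are Small→X, Medium→X, Large→Y; Alto's induced payoffs 0, 10, 11; outcome (Large, Y), payoffs (11, 20).
If Brio leads: Alto's best replies are X→Medium, Y→Small, Z→Large; Brio's induced payoffs 13, 1, 7; outcome (Medium, X), payoffs (10, 13).
Alto gets 11 moving first and 10 moving second, so Alto prefers to move first.

first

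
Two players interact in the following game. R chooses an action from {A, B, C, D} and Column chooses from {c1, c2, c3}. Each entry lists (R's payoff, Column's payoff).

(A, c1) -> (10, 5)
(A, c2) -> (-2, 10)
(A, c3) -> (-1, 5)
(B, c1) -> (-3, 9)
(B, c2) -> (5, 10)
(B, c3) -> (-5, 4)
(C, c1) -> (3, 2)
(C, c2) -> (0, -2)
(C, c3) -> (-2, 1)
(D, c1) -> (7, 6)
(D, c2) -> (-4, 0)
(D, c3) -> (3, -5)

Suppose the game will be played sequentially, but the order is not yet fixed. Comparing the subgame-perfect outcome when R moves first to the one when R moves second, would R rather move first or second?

first

If R leads: Column's best replies are A→c2, B→c2, C→c1, D→c1; R's induced payoffs -2, 5, 3, 7; outcome (D, c1), payoffs (7, 6).
If Column leads: R's best replies are c1→A, c2→B, c3→D; Column's induced payoffs 5, 10, -5; outcome (B, c2), payoffs (5, 10).
R gets 7 moving first and 5 moving second, so R prefers to move first.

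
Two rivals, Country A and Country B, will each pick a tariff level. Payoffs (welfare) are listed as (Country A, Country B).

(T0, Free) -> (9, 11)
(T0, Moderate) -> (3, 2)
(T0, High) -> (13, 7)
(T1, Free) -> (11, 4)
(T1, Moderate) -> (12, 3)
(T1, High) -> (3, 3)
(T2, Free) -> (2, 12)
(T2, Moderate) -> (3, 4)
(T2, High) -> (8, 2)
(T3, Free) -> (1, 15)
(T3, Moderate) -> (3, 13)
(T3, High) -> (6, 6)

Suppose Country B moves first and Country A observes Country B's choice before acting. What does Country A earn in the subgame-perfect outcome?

Backward induction with Country B moving first.
- Free: BR = T1, leader payoff 4.
- Moderate: BR = T1, leader payoff 3.
- High: BR = T0, leader payoff 7.
Maximizing over 4, 3, 7, Country B chooses High. Subgame-perfect outcome: (T0, High) with payoffs (13, 7).

13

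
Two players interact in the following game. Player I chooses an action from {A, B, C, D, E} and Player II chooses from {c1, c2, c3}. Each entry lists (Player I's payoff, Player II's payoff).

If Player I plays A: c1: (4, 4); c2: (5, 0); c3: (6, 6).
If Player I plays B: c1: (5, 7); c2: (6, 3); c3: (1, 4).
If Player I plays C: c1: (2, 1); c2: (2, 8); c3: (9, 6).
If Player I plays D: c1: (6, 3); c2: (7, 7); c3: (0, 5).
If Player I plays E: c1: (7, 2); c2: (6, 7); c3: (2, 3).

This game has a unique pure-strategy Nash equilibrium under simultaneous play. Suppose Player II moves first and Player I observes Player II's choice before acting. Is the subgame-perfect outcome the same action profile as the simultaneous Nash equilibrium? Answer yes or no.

Backward induction with Player II moving first.
- c1 → Player I plays E (best of 4, 5, 2, 6, 7); Player II gets 2.
- c2 → Player I plays D (best of 5, 6, 2, 7, 6); Player II gets 7.
- c3 → Player I plays C (best of 6, 1, 9, 0, 2); Player II gets 6.
Player II's induced payoffs are 2, 7, 6, so Player II commits to c2. Subgame-perfect outcome: (D, c2) with payoffs (7, 7).
For the simultaneous game, intersect best replies.
Player I's best replies: c1→E; c2→D; c3→C.
Player II's best replies: A→c3; B→c1; C→c2; D→c2; E→c2.
The unique mutual best reply is (D, c2), giving (7, 7).
Sequential outcome (D, c2) coincides with the Nash profile (D, c2).

yes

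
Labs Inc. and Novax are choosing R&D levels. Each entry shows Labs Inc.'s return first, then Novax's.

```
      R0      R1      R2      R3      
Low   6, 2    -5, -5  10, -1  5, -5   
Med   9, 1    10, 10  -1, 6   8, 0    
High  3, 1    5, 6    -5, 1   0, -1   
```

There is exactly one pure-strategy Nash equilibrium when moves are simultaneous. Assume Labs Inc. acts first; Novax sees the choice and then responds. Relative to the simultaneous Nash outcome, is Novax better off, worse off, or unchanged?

unchanged

Novax best-responds to each possible Labs Inc. move:
- Low: BR = R0, leader payoff 6.
- Med: BR = R1, leader payoff 10.
- High: BR = R1, leader payoff 5.
Among 6, 10, 5, the best is 10 at Med. Subgame-perfect outcome: (Med, R1) with payoffs (10, 10).
For the simultaneous game, intersect best replies.
Labs Inc.'s best replies: R0→Med; R1→Med; R2→Low; R3→Med.
Novax's best replies: Low→R0; Med→R1; High→R1.
The unique mutual best reply is (Med, R1), giving (10, 10).
Novax earns 10 sequentially versus 10 at the Nash outcome: unchanged.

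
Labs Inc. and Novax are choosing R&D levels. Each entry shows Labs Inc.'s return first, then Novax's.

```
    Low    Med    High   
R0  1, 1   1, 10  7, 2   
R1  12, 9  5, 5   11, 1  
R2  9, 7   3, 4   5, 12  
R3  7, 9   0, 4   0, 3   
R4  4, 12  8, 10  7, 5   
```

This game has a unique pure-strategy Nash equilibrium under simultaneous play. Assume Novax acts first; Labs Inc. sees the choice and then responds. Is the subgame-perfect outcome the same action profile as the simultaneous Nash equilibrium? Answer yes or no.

no

Work backward from Labs Inc.'s decision.
- Low → Labs Inc. plays R1 (best of 1, 12, 9, 7, 4); Novax gets 9.
- Med → Labs Inc. plays R4 (best of 1, 5, 3, 0, 8); Novax gets 10.
- High → Labs Inc. plays R1 (best of 7, 11, 5, 0, 7); Novax gets 1.
Novax's induced payoffs are 9, 10, 1, so Novax commits to Med. Subgame-perfect outcome: (R4, Med) with payoffs (8, 10).
Under simultaneous play:
Labs Inc.'s best replies: Low→R1; Med→R4; High→R1.
Novax's best replies: R0→Med; R1→Low; R2→High; R3→Low; R4→Low.
Only (R1, Low) has each player best-responding; Nash payoffs (12, 9).
Sequential outcome (R4, Med) differs from the Nash profile (R1, Low).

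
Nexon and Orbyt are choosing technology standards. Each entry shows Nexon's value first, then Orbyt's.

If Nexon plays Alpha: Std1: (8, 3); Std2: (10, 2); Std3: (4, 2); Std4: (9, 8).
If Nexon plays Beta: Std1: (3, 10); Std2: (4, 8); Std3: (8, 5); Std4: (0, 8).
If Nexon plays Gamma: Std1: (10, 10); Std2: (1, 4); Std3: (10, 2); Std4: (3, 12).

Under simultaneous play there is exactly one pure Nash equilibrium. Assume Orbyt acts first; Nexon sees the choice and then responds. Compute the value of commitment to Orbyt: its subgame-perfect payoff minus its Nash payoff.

Solve by backward induction (Orbyt leads).
- Std1: BR = Gamma, leader payoff 10.
- Std2: BR = Alpha, leader payoff 2.
- Std3: BR = Gamma, leader payoff 2.
- Std4: BR = Alpha, leader payoff 8.
Among 10, 2, 2, 8, the best is 10 at Std1. Subgame-perfect outcome: (Gamma, Std1) with payoffs (10, 10).
Under simultaneous play:
Nexon's best replies: Std1→Gamma; Std2→Alpha; Std3→Gamma; Std4→Alpha.
Orbyt's best replies: Alpha→Std4; Beta→Std1; Gamma→Std4.
Only (Alpha, Std4) has each player best-responding; Nash payoffs (9, 8).
Orbyt's commitment gain: 10 − 8 = 2.

2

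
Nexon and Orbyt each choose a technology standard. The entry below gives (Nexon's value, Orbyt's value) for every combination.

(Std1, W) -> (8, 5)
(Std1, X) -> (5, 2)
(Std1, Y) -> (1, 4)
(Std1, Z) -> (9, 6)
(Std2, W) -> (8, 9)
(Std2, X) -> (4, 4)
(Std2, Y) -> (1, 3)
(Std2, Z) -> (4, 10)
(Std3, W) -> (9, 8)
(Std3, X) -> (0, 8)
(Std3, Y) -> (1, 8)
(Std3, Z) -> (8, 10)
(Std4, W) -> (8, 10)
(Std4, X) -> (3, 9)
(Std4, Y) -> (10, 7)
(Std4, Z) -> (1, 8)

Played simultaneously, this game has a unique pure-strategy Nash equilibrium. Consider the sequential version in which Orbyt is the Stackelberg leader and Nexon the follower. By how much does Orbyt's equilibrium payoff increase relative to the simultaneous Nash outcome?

Work backward from Nexon's decision.
- W → Nexon plays Std3 (best of 8, 8, 9, 8); Orbyt gets 8.
- X → Nexon plays Std1 (best of 5, 4, 0, 3); Orbyt gets 2.
- Y → Nexon plays Std4 (best of 1, 1, 1, 10); Orbyt gets 7.
- Z → Nexon plays Std1 (best of 9, 4, 8, 1); Orbyt gets 6.
Maximizing over 8, 2, 7, 6, Orbyt chooses W. Subgame-perfect outcome: (Std3, W) with payoffs (9, 8).
Now find the simultaneous Nash equilibrium.
Nexon's best replies: W→Std3; X→Std1; Y→Std4; Z→Std1.
Orbyt's best replies: Std1→Z; Std2→Z; Std3→Z; Std4→W.
The unique mutual best reply is (Std1, Z), giving (9, 6).
Orbyt's commitment gain: 8 − 6 = 2.

2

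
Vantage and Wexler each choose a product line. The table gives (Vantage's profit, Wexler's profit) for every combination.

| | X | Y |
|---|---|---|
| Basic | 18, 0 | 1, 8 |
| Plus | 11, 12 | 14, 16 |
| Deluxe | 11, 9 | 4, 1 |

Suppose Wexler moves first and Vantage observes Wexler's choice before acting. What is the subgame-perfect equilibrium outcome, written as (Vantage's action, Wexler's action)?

(Plus, Y)

Backward induction with Wexler moving first.
- X → Vantage plays Basic (best of 18, 11, 11); Wexler gets 0.
- Y → Vantage plays Plus (best of 1, 14, 4); Wexler gets 16.
Wexler's induced payoffs are 0, 16, so Wexler commits to Y. Subgame-perfect outcome: (Plus, Y) with payoffs (14, 16).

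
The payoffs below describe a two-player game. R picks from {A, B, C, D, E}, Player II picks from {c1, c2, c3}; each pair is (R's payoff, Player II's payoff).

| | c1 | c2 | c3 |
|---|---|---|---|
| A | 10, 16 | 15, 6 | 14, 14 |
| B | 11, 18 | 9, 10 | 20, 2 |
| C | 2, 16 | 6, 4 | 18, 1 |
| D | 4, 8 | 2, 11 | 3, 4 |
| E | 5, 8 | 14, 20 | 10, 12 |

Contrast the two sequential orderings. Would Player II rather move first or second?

If R leads: Player II's best replies are A→c1, B→c1, C→c1, D→c2, E→c2; R's induced payoffs 10, 11, 2, 2, 14; outcome (E, c2), payoffs (14, 20).
If Player II leads: R's best replies are c1→B, c2→A, c3→B; Player II's induced payoffs 18, 6, 2; outcome (B, c1), payoffs (11, 18).
Player II gets 18 moving first and 20 moving second, so Player II prefers to move second.

second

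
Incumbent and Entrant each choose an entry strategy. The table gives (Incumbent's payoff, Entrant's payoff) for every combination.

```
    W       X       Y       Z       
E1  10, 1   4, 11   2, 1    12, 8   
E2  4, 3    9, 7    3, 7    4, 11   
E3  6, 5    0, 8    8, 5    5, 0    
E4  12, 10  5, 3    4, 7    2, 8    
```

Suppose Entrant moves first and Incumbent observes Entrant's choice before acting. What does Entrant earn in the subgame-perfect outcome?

Incumbent best-responds to each possible Entrant move:
- W: BR = E4, leader payoff 10.
- X: BR = E2, leader payoff 7.
- Y: BR = E3, leader payoff 5.
- Z: BR = E1, leader payoff 8.
Among 10, 7, 5, 8, the best is 10 at W. Subgame-perfect outcome: (E4, W) with payoffs (12, 10).

10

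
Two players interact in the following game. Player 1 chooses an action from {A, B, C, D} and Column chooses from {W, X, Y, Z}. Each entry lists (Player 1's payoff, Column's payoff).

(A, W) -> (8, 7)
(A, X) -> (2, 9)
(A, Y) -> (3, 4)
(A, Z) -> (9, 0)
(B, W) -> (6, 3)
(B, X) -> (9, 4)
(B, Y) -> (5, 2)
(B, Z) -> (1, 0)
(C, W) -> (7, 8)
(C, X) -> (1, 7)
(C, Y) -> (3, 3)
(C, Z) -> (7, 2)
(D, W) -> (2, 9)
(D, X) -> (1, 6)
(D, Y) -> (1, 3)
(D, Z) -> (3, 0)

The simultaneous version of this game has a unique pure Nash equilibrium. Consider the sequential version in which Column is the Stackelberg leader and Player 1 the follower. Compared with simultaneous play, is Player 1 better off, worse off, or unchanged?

worse off

Player 1 best-responds to each possible Column move:
- W → Player 1 plays A (best of 8, 6, 7, 2); Column gets 7.
- X → Player 1 plays B (best of 2, 9, 1, 1); Column gets 4.
- Y → Player 1 plays B (best of 3, 5, 3, 1); Column gets 2.
- Z → Player 1 plays A (best of 9, 1, 7, 3); Column gets 0.
Among 7, 4, 2, 0, the best is 7 at W. Subgame-perfect outcome: (A, W) with payoffs (8, 7).
Under simultaneous play:
Player 1's best replies: W→A; X→B; Y→B; Z→A.
Column's best replies: A→X; B→X; C→W; D→W.
Only (B, X) has each player best-responding; Nash payoffs (9, 4).
Player 1 earns 8 sequentially versus 9 at the Nash outcome: worse off.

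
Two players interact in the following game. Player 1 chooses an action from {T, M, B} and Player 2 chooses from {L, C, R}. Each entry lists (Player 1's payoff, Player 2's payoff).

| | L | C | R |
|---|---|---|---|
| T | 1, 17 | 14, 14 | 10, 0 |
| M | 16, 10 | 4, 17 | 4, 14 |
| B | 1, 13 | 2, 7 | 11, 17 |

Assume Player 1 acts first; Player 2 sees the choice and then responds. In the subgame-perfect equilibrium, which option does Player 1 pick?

Work backward from Player 2's decision.
- T: BR = L, leader payoff 1.
- M: BR = C, leader payoff 4.
- B: BR = R, leader payoff 11.
Among 1, 4, 11, the best is 11 at B. Subgame-perfect outcome: (B, R) with payoffs (11, 17).

B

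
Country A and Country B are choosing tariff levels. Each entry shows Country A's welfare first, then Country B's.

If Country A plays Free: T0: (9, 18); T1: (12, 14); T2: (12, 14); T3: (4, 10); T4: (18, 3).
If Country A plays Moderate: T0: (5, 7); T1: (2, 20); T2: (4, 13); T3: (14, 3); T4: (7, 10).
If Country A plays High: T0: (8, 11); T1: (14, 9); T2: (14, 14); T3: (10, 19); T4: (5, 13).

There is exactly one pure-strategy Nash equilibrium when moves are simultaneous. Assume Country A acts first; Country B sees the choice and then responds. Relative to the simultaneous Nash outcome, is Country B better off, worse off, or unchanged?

better off

Work backward from Country B's decision.
- Free: BR = T0, leader payoff 9.
- Moderate: BR = T1, leader payoff 2.
- High: BR = T3, leader payoff 10.
Among 9, 2, 10, the best is 10 at High. Subgame-perfect outcome: (High, T3) with payoffs (10, 19).
For the simultaneous game, intersect best replies.
Country A's best replies: T0→Free; T1→High; T2→High; T3→Moderate; T4→Free.
Country B's best replies: Free→T0; Moderate→T1; High→T3.
Only (Free, T0) has each player best-responding; Nash payoffs (9, 18).
Country B earns 19 sequentially versus 18 at the Nash outcome: better off.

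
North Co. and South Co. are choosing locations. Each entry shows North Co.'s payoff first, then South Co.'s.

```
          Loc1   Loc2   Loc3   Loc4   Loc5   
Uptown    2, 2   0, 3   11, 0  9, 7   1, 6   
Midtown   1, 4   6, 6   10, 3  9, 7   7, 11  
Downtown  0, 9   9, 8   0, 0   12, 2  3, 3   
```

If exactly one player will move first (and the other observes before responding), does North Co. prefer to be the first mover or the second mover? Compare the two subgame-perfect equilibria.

first

If North Co. leads: South Co.'s best replies are Uptown→Loc4, Midtown→Loc5, Downtown→Loc1; North Co.'s induced payoffs 9, 7, 0; outcome (Uptown, Loc4), payoffs (9, 7).
If South Co. leads: North Co.'s best replies are Loc1→Uptown, Loc2→Downtown, Loc3→Uptown, Loc4→Downtown, Loc5→Midtown; South Co.'s induced payoffs 2, 8, 0, 2, 11; outcome (Midtown, Loc5), payoffs (7, 11).
North Co. gets 9 moving first and 7 moving second, so North Co. prefers to move first.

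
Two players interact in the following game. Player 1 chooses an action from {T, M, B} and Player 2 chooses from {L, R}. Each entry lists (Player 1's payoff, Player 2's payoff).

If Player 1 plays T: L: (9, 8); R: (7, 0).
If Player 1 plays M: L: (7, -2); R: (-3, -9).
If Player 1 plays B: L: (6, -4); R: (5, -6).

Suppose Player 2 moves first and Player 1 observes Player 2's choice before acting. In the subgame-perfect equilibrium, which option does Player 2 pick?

Player 1 best-responds to each possible Player 2 move:
- L: Player 1 compares 9, 7, 6 and picks T; Player 2 would get 8.
- R: Player 1 compares 7, -3, 5 and picks T; Player 2 would get 0.
Player 2's induced payoffs are 8, 0, so Player 2 commits to L. Subgame-perfect outcome: (T, L) with payoffs (9, 8).

L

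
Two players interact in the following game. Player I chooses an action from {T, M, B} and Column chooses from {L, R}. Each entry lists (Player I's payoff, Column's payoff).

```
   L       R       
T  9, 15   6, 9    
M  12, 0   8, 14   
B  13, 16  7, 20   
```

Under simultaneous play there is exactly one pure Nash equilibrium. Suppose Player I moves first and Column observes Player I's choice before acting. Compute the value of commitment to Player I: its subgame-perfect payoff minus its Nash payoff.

Work backward from Column's decision.
- T → Column plays L (best of 15, 9); Player I gets 9.
- M → Column plays R (best of 0, 14); Player I gets 8.
- B → Column plays R (best of 16, 20); Player I gets 7.
Among 9, 8, 7, the best is 9 at T. Subgame-perfect outcome: (T, L) with payoffs (9, 15).
Under simultaneous play:
Player I's best replies: L→B; R→M.
Column's best replies: T→L; M→R; B→R.
The unique mutual best reply is (M, R), giving (8, 14).
Player I's commitment gain: 9 − 8 = 1.

1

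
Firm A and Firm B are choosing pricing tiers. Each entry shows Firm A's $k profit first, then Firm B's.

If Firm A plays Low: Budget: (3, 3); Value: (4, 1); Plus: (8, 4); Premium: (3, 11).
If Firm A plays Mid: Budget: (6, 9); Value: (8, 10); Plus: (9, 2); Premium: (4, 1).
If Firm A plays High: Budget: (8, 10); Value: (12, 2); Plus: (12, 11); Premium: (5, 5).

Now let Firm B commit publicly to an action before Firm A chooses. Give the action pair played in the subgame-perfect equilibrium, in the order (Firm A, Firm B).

Solve by backward induction (Firm B leads).
- Budget: Firm A compares 3, 6, 8 and picks High; Firm B would get 10.
- Value: Firm A compares 4, 8, 12 and picks High; Firm B would get 2.
- Plus: Firm A compares 8, 9, 12 and picks High; Firm B would get 11.
- Premium: Firm A compares 3, 4, 5 and picks High; Firm B would get 5.
Among 10, 2, 11, 5, the best is 11 at Plus. Subgame-perfect outcome: (High, Plus) with payoffs (12, 11).

(High, Plus)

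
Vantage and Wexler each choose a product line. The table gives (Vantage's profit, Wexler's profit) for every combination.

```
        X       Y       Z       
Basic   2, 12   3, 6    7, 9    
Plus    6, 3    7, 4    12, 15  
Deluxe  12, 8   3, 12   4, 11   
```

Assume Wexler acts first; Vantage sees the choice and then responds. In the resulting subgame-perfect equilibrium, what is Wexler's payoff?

Solve by backward induction (Wexler leads).
- X → Vantage plays Deluxe (best of 2, 6, 12); Wexler gets 8.
- Y → Vantage plays Plus (best of 3, 7, 3); Wexler gets 4.
- Z → Vantage plays Plus (best of 7, 12, 4); Wexler gets 15.
Maximizing over 8, 4, 15, Wexler chooses Z. Subgame-perfect outcome: (Plus, Z) with payoffs (12, 15).

15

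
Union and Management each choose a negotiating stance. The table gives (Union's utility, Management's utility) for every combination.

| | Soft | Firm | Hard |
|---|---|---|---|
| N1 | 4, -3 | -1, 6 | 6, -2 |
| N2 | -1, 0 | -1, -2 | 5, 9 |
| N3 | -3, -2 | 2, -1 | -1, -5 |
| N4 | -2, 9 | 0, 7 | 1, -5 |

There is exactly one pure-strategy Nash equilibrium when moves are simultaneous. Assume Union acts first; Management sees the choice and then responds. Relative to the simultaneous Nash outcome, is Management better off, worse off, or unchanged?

better off

Work backward from Management's decision.
- N1: BR = Firm, leader payoff -1.
- N2: BR = Hard, leader payoff 5.
- N3: BR = Firm, leader payoff 2.
- N4: BR = Soft, leader payoff -2.
Among -1, 5, 2, -2, the best is 5 at N2. Subgame-perfect outcome: (N2, Hard) with payoffs (5, 9).
For the simultaneous game, intersect best replies.
Union's best replies: Soft→N1; Firm→N3; Hard→N1.
Management's best replies: N1→Firm; N2→Hard; N3→Firm; N4→Soft.
Only (N3, Firm) has each player best-responding; Nash payoffs (2, -1).
Management earns 9 sequentially versus -1 at the Nash outcome: better off.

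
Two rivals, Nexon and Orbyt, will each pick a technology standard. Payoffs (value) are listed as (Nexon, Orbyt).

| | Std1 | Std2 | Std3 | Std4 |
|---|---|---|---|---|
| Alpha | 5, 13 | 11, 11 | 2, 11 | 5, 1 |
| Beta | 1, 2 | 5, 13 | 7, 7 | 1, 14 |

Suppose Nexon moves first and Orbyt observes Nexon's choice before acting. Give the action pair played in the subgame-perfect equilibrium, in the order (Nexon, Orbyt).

Work backward from Orbyt's decision.
- Alpha: BR = Std1, leader payoff 5.
- Beta: BR = Std4, leader payoff 1.
Nexon's induced payoffs are 5, 1, so Nexon commits to Alpha. Subgame-perfect outcome: (Alpha, Std1) with payoffs (5, 13).

(Alpha, Std1)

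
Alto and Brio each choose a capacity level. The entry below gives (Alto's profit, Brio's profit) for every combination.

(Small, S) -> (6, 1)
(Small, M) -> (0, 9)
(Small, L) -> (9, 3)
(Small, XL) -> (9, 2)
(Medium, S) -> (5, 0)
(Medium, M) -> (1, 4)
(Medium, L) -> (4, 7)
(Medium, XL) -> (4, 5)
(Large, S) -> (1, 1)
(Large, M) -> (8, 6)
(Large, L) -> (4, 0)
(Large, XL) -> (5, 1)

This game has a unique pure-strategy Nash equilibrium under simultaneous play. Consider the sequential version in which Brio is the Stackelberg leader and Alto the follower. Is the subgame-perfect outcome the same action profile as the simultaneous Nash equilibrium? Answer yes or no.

yes

Alto best-responds to each possible Brio move:
- S → Alto plays Small (best of 6, 5, 1); Brio gets 1.
- M → Alto plays Large (best of 0, 1, 8); Brio gets 6.
- L → Alto plays Small (best of 9, 4, 4); Brio gets 3.
- XL → Alto plays Small (best of 9, 4, 5); Brio gets 2.
Maximizing over 1, 6, 3, 2, Brio chooses M. Subgame-perfect outcome: (Large, M) with payoffs (8, 6).
Now find the simultaneous Nash equilibrium.
Alto's best replies: S→Small; M→Large; L→Small; XL→Small.
Brio's best replies: Small→M; Medium→L; Large→M.
The unique mutual best reply is (Large, M), giving (8, 6).
Sequential outcome (Large, M) coincides with the Nash profile (Large, M).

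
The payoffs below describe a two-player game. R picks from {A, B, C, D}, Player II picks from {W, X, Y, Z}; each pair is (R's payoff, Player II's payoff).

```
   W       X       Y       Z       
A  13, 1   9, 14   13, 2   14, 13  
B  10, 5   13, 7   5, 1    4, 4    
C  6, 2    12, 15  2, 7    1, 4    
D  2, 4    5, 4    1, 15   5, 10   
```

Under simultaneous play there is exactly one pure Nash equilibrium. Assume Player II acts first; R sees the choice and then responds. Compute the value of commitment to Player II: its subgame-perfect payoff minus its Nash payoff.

Work backward from R's decision.
- W: BR = A, leader payoff 1.
- X: BR = B, leader payoff 7.
- Y: BR = A, leader payoff 2.
- Z: BR = A, leader payoff 13.
Player II's induced payoffs are 1, 7, 2, 13, so Player II commits to Z. Subgame-perfect outcome: (A, Z) with payoffs (14, 13).
Now find the simultaneous Nash equilibrium.
R's best replies: W→A; X→B; Y→A; Z→A.
Player II's best replies: A→X; B→X; C→X; D→Y.
The unique mutual best reply is (B, X), giving (13, 7).
Player II's commitment gain: 13 − 7 = 6.

6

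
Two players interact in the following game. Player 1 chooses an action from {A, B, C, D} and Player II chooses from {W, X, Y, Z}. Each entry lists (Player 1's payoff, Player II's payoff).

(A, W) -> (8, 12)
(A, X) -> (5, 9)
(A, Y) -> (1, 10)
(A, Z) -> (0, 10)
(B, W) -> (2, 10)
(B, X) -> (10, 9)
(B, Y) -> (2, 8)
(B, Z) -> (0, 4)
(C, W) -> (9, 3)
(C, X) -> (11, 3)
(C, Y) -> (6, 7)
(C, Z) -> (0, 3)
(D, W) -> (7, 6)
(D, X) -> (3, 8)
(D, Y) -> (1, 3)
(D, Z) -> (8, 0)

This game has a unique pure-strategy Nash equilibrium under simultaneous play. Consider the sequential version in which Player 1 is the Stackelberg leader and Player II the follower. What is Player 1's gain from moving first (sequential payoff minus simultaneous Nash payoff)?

Backward induction with Player 1 moving first.
- A → Player II plays W (best of 12, 9, 10, 10); Player 1 gets 8.
- B → Player II plays W (best of 10, 9, 8, 4); Player 1 gets 2.
- C → Player II plays Y (best of 3, 3, 7, 3); Player 1 gets 6.
- D → Player II plays X (best of 6, 8, 3, 0); Player 1 gets 3.
Maximizing over 8, 2, 6, 3, Player 1 chooses A. Subgame-perfect outcome: (A, W) with payoffs (8, 12).
For the simultaneous game, intersect best replies.
Player 1's best replies: W→C; X→C; Y→C; Z→D.
Player II's best replies: A→W; B→W; C→Y; D→X.
Only (C, Y) has each player best-responding; Nash payoffs (6, 7).
Player 1's commitment gain: 8 − 6 = 2.

2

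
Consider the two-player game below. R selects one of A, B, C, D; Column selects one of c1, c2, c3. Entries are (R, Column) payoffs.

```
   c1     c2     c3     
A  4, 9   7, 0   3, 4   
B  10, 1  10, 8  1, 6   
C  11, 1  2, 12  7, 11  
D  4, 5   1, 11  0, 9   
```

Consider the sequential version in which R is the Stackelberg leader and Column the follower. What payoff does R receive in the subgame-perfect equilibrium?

Work backward from Column's decision.
- A → Column plays c1 (best of 9, 0, 4); R gets 4.
- B → Column plays c2 (best of 1, 8, 6); R gets 10.
- C → Column plays c2 (best of 1, 12, 11); R gets 2.
- D → Column plays c2 (best of 5, 11, 9); R gets 1.
Among 4, 10, 2, 1, the best is 10 at B. Subgame-perfect outcome: (B, c2) with payoffs (10, 8).

10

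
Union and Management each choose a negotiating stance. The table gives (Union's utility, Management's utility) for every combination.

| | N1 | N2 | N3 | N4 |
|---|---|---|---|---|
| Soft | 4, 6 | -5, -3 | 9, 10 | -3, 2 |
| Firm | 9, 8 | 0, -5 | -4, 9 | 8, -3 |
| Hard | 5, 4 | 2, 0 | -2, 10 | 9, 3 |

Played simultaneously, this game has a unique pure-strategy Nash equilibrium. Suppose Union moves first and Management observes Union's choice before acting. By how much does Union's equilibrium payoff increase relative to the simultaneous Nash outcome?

0

Management best-responds to each possible Union move:
- Soft → Management plays N3 (best of 6, -3, 10, 2); Union gets 9.
- Firm → Management plays N3 (best of 8, -5, 9, -3); Union gets -4.
- Hard → Management plays N3 (best of 4, 0, 10, 3); Union gets -2.
Union's induced payoffs are 9, -4, -2, so Union commits to Soft. Subgame-perfect outcome: (Soft, N3) with payoffs (9, 10).
Now find the simultaneous Nash equilibrium.
Union's best replies: N1→Firm; N2→Hard; N3→Soft; N4→Hard.
Management's best replies: Soft→N3; Firm→N3; Hard→N3.
The unique mutual best reply is (Soft, N3), giving (9, 10).
Union's commitment gain: 9 − 9 = 0.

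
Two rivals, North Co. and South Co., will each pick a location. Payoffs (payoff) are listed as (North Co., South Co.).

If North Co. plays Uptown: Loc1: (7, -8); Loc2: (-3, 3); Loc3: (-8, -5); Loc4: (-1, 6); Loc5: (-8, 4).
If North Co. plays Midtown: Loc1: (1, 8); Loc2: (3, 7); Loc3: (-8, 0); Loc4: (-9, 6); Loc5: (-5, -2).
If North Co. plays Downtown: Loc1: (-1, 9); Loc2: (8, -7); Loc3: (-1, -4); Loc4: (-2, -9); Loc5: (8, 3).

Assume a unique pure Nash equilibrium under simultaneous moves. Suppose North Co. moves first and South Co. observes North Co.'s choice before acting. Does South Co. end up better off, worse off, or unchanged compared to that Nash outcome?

Backward induction with North Co. moving first.
- Uptown: South Co. compares -8, 3, -5, 6, 4 and picks Loc4; North Co. would get -1.
- Midtown: South Co. compares 8, 7, 0, 6, -2 and picks Loc1; North Co. would get 1.
- Downtown: South Co. compares 9, -7, -4, -9, 3 and picks Loc1; North Co. would get -1.
Among -1, 1, -1, the best is 1 at Midtown. Subgame-perfect outcome: (Midtown, Loc1) with payoffs (1, 8).
For the simultaneous game, intersect best replies.
North Co.'s best replies: Loc1→Uptown; Loc2→Downtown; Loc3→Downtown; Loc4→Uptown; Loc5→Downtown.
South Co.'s best replies: Uptown→Loc4; Midtown→Loc1; Downtown→Loc1.
Only (Uptown, Loc4) has each player best-responding; Nash payoffs (-1, 6).
South Co. earns 8 sequentially versus 6 at the Nash outcome: better off.

better off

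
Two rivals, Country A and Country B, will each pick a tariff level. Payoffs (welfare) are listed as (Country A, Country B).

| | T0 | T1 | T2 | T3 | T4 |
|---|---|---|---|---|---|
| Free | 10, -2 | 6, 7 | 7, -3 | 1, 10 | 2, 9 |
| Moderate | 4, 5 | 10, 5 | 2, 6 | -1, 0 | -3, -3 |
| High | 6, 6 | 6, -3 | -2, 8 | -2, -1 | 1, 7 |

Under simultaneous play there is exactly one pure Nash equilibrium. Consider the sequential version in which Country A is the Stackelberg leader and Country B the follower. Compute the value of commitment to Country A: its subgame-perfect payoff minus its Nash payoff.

Solve by backward induction (Country A leads).
- Free: BR = T3, leader payoff 1.
- Moderate: BR = T2, leader payoff 2.
- High: BR = T2, leader payoff -2.
Country A's induced payoffs are 1, 2, -2, so Country A commits to Moderate. Subgame-perfect outcome: (Moderate, T2) with payoffs (2, 6).
For the simultaneous game, intersect best replies.
Country A's best replies: T0→Free; T1→Moderate; T2→Free; T3→Free; T4→Free.
Country B's best replies: Free→T3; Moderate→T2; High→T2.
Only (Free, T3) has each player best-responding; Nash payoffs (1, 10).
Country A's commitment gain: 2 − 1 = 1.

1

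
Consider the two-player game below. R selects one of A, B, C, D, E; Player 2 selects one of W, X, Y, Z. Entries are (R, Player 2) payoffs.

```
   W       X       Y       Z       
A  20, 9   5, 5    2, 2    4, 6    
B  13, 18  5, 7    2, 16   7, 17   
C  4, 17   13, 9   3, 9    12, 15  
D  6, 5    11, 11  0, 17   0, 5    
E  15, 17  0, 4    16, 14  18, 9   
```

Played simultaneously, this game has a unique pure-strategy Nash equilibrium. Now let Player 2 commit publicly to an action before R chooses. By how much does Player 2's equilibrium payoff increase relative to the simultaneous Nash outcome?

5

Backward induction with Player 2 moving first.
- W → R plays A (best of 20, 13, 4, 6, 15); Player 2 gets 9.
- X → R plays C (best of 5, 5, 13, 11, 0); Player 2 gets 9.
- Y → R plays E (best of 2, 2, 3, 0, 16); Player 2 gets 14.
- Z → R plays E (best of 4, 7, 12, 0, 18); Player 2 gets 9.
Maximizing over 9, 9, 14, 9, Player 2 chooses Y. Subgame-perfect outcome: (E, Y) with payoffs (16, 14).
Now find the simultaneous Nash equilibrium.
R's best replies: W→A; X→C; Y→E; Z→E.
Player 2's best replies: A→W; B→W; C→W; D→Y; E→W.
Only (A, W) has each player best-responding; Nash payoffs (20, 9).
Player 2's commitment gain: 14 − 9 = 5.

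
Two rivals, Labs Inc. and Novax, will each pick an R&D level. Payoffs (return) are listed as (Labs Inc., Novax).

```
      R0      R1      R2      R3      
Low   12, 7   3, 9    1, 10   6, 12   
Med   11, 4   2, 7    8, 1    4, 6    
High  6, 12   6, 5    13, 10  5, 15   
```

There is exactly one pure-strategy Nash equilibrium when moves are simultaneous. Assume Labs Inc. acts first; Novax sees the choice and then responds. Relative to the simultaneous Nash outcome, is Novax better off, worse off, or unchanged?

Backward induction with Labs Inc. moving first.
- Low → Novax plays R3 (best of 7, 9, 10, 12); Labs Inc. gets 6.
- Med → Novax plays R1 (best of 4, 7, 1, 6); Labs Inc. gets 2.
- High → Novax plays R3 (best of 12, 5, 10, 15); Labs Inc. gets 5.
Labs Inc.'s induced payoffs are 6, 2, 5, so Labs Inc. commits to Low. Subgame-perfect outcome: (Low, R3) with payoffs (6, 12).
Under simultaneous play:
Labs Inc.'s best replies: R0→Low; R1→High; R2→High; R3→Low.
Novax's best replies: Low→R3; Med→R1; High→R3.
The unique mutual best reply is (Low, R3), giving (6, 12).
Novax earns 12 sequentially versus 12 at the Nash outcome: unchanged.

unchanged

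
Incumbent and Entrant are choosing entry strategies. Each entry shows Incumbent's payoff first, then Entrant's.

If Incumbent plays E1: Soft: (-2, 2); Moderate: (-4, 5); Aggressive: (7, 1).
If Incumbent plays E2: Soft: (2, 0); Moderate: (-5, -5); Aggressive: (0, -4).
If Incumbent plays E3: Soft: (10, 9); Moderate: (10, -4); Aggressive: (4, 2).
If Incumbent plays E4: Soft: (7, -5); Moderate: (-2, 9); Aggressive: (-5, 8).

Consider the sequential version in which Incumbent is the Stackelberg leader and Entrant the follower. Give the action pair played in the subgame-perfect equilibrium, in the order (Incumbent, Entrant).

Entrant best-responds to each possible Incumbent move:
- E1: BR = Moderate, leader payoff -4.
- E2: BR = Soft, leader payoff 2.
- E3: BR = Soft, leader payoff 10.
- E4: BR = Moderate, leader payoff -2.
Among -4, 2, 10, -2, the best is 10 at E3. Subgame-perfect outcome: (E3, Soft) with payoffs (10, 9).

(E3, Soft)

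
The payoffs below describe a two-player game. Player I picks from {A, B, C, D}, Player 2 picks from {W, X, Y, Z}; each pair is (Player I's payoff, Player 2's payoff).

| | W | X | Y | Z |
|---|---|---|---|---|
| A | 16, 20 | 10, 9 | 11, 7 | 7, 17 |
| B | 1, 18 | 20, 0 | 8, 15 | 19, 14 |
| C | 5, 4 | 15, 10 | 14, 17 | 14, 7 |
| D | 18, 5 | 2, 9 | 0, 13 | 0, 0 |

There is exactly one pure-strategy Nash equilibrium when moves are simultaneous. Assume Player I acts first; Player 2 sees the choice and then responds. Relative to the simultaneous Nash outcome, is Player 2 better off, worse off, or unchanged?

Player 2 best-responds to each possible Player I move:
- A: BR = W, leader payoff 16.
- B: BR = W, leader payoff 1.
- C: BR = Y, leader payoff 14.
- D: BR = Y, leader payoff 0.
Maximizing over 16, 1, 14, 0, Player I chooses A. Subgame-perfect outcome: (A, W) with payoffs (16, 20).
Now find the simultaneous Nash equilibrium.
Player I's best replies: W→D; X→B; Y→C; Z→B.
Player 2's best replies: A→W; B→W; C→Y; D→Y.
Only (C, Y) has each player best-responding; Nash payoffs (14, 17).
Player 2 earns 20 sequentially versus 17 at the Nash outcome: better off.

better off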